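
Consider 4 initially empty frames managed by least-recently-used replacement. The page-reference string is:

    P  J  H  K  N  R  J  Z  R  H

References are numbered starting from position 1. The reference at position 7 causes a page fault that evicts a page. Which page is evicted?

H

pos 1: P: miss, frames {P}
pos 2: J: miss, frames {P,J}
pos 3: H: miss, frames {P,J,H}
pos 4: K: miss, frames {P,J,H,K}
pos 5: N: miss, evict P, frames {J,H,K,N}
pos 6: R: miss, evict J, frames {H,K,N,R}
pos 7: J: miss, evict H, frames {K,N,R,J}
At position 7, page H is evicted.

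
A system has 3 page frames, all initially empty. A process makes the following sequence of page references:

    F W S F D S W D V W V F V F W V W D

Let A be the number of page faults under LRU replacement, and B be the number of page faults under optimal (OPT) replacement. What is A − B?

Under LRU: F F F . F . F . F . . F . . . . . F → 8 faults.
Under OPT: F F F . F . . . F . . F . . . . . F → 7 faults.
A − B = 8 − 7 = 1.

1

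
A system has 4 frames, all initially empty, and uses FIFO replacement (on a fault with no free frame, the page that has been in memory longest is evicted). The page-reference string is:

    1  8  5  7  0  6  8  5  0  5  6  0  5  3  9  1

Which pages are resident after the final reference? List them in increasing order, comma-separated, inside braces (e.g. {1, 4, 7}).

{1, 3, 5, 9}

1 → miss, frames [1]
8 → miss, frames [1, 8]
5 → miss, frames [1, 8, 5]
7 → miss, frames [1, 8, 5, 7]
0 → miss, evict 1, frames [8, 5, 7, 0]
6 → miss, evict 8, frames [5, 7, 0, 6]
8 → miss, evict 5, frames [7, 0, 6, 8]
5 → miss, evict 7, frames [0, 6, 8, 5]
0 → hit
5 → hit
6 → hit
0 → hit
5 → hit
3 → miss, evict 0, frames [6, 8, 5, 3]
9 → miss, evict 6, frames [8, 5, 3, 9]
1 → miss, evict 8, frames [5, 3, 9, 1]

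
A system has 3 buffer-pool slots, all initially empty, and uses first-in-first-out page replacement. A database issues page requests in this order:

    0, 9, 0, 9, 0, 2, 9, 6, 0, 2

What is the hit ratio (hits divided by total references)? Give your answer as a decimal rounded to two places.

0.50

0 → fault, frames {0}
9 → fault, frames {0,9}
0 → hit
9 → hit
0 → hit
2 → fault, frames {0,9,2}
9 → hit
6 → fault, evict 0, frames {9,2,6}
0 → fault, evict 9, frames {2,6,0}
2 → hit
Hits: 5 of 10 references → 5/10 = 0.5000.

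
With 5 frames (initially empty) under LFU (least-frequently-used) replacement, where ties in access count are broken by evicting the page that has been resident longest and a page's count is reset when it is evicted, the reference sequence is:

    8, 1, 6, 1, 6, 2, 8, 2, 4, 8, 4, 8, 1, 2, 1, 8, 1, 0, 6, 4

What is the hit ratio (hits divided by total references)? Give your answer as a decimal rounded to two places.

8: miss, frames (8)
1: miss, frames (8 1)
6: miss, frames (8 1 6)
1: hit
6: hit
2: miss, frames (8 1 6 2)
8: hit
2: hit
4: miss, frames (8 1 6 2 4)
8: hit
4: hit
8: hit
1: hit
2: hit
1: hit
8: hit
1: hit
0: miss, evict 6, frames (8 1 2 4 0)
6: miss, evict 0, frames (8 1 2 4 6)
4: hit
Hits: 13 of 20 references → 13/20 = 0.6500.

0.65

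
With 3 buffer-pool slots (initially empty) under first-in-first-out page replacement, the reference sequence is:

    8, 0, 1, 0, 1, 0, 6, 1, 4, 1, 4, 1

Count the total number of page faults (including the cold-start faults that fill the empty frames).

5

8 -> miss, frames (8)
0 -> miss, frames (8 0)
1 -> miss, frames (8 0 1)
0 -> hit
1 -> hit
0 -> hit
6 -> miss, evict 8, frames (0 1 6)
1 -> hit
4 -> miss, evict 0, frames (1 6 4)
1 -> hit
4 -> hit
1 -> hit
Page faults: 5.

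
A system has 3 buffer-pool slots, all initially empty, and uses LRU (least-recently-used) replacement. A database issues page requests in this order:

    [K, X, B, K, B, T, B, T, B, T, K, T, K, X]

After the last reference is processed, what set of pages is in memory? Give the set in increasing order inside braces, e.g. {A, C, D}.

K → miss, frames [K]
X → miss, frames [K, X]
B → miss, frames [K, X, B]
K → hit
B → hit
T → miss, evict X, frames [K, B, T]
B → hit
T → hit
B → hit
T → hit
K → hit
T → hit
K → hit
X → miss, evict B, frames [T, K, X]

{K, T, X}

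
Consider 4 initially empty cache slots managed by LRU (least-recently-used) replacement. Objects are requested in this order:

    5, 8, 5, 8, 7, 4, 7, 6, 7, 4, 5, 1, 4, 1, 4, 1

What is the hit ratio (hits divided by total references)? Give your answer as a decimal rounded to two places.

0.56

5 -> fault, frames {5}
8 -> fault, frames {5,8}
5 -> hit
8 -> hit
7 -> fault, frames {5,8,7}
4 -> fault, frames {5,8,7,4}
7 -> hit
6 -> fault, evict 5, frames {8,4,7,6}
7 -> hit
4 -> hit
5 -> fault, evict 8, frames {6,7,4,5}
1 -> fault, evict 6, frames {7,4,5,1}
4 -> hit
1 -> hit
4 -> hit
1 -> hit
Hits: 9 of 16 references → 9/16 = 0.5625.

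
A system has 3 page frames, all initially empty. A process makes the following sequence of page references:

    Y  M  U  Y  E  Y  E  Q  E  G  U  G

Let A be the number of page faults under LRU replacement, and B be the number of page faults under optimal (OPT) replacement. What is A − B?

1

Under LRU: F F F . F . . F . F F . → 7 faults.
Under OPT: F F F . F . . F . F . . → 6 faults.
A − B = 7 − 6 = 1.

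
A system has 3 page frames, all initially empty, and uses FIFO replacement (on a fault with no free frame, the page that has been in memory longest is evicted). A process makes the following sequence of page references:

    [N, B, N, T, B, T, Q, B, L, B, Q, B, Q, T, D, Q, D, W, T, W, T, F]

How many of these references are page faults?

N → fault, frames [N]
B → fault, frames [N, B]
N → hit
T → fault, frames [N, B, T]
B → hit
T → hit
Q → fault, evict N, frames [B, T, Q]
B → hit
L → fault, evict B, frames [T, Q, L]
B → fault, evict T, frames [Q, L, B]
Q → hit
B → hit
Q → hit
T → fault, evict Q, frames [L, B, T]
D → fault, evict L, frames [B, T, D]
Q → fault, evict B, frames [T, D, Q]
D → hit
W → fault, evict T, frames [D, Q, W]
T → fault, evict D, frames [Q, W, T]
W → hit
T → hit
F → fault, evict Q, frames [W, T, F]
Page faults: 12.

12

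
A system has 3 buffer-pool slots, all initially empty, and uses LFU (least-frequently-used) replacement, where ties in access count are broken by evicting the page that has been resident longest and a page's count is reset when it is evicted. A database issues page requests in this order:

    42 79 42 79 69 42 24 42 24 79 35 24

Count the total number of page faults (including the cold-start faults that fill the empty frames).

6

42 → fault, frames {42}
79 → fault, frames {42,79}
42 → hit
79 → hit
69 → fault, frames {42,79,69}
42 → hit
24 → fault, evict 69, frames {42,79,24}
42 → hit
24 → hit
79 → hit
35 → fault, evict 24, frames {42,79,35}
24 → fault, evict 35, frames {42,79,24}
Page faults: 6.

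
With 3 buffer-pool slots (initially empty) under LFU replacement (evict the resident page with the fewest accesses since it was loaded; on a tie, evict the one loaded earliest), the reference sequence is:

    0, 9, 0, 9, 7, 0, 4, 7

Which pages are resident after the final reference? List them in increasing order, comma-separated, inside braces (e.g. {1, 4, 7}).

0 -> fault, frames (0)
9 -> fault, frames (0 9)
0 -> hit
9 -> hit
7 -> fault, frames (0 9 7)
0 -> hit
4 -> fault, evict 7, frames (0 9 4)
7 -> fault, evict 4, frames (0 9 7)

{0, 7, 9}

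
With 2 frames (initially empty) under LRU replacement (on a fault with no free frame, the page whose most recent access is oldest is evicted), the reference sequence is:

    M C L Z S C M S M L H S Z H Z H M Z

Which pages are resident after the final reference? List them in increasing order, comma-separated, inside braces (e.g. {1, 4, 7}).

{M, Z}

M -> fault, frames (M)
C -> fault, frames (M C)
L -> fault, evict M, frames (C L)
Z -> fault, evict C, frames (L Z)
S -> fault, evict L, frames (Z S)
C -> fault, evict Z, frames (S C)
M -> fault, evict S, frames (C M)
S -> fault, evict C, frames (M S)
M -> hit
L -> fault, evict S, frames (M L)
H -> fault, evict M, frames (L H)
S -> fault, evict L, frames (H S)
Z -> fault, evict H, frames (S Z)
H -> fault, evict S, frames (Z H)
Z -> hit
H -> hit
M -> fault, evict Z, frames (H M)
Z -> fault, evict H, frames (M Z)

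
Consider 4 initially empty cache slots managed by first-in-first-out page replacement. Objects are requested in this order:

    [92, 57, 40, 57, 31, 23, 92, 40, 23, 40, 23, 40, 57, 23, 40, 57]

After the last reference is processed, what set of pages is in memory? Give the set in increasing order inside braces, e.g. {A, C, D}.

{23, 40, 57, 92}

92 → fault, frames (92)
57 → fault, frames (92 57)
40 → fault, frames (92 57 40)
57 → hit
31 → fault, frames (92 57 40 31)
23 → fault, evict 92, frames (57 40 31 23)
92 → fault, evict 57, frames (40 31 23 92)
40 → hit
23 → hit
40 → hit
23 → hit
40 → hit
57 → fault, evict 40, frames (31 23 92 57)
23 → hit
40 → fault, evict 31, frames (23 92 57 40)
57 → hit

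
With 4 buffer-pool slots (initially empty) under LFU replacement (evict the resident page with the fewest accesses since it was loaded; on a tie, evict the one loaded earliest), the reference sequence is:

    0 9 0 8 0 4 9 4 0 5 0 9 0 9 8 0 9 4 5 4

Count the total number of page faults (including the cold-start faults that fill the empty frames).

7

0 -> fault, frames [0]
9 -> fault, frames [0, 9]
0 -> hit
8 -> fault, frames [0, 9, 8]
0 -> hit
4 -> fault, frames [0, 9, 8, 4]
9 -> hit
4 -> hit
0 -> hit
5 -> fault, evict 8, frames [0, 9, 4, 5]
0 -> hit
9 -> hit
0 -> hit
9 -> hit
8 -> fault, evict 5, frames [0, 9, 4, 8]
0 -> hit
9 -> hit
4 -> hit
5 -> fault, evict 8, frames [0, 9, 4, 5]
4 -> hit
Page faults: 7.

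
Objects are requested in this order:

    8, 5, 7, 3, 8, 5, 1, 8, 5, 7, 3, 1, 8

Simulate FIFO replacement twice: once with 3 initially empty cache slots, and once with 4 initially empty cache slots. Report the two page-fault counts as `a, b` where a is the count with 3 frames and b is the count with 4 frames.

10, 11

3 frames: F F F F F F F . . F F . F → 10 faults.
4 frames: F F F F . . F F F F F F F → 11 faults.
11 > 10: adding a frame increased faults — Belady's anomaly.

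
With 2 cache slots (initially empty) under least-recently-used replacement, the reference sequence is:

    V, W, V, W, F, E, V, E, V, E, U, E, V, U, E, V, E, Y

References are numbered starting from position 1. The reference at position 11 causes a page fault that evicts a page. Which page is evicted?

V

pos 1: V -> miss, frames [V]
pos 2: W -> miss, frames [V, W]
pos 3: V -> hit
pos 4: W -> hit
pos 5: F -> miss, evict V, frames [W, F]
pos 6: E -> miss, evict W, frames [F, E]
pos 7: V -> miss, evict F, frames [E, V]
pos 8: E -> hit
pos 9: V -> hit
pos 10: E -> hit
pos 11: U -> miss, evict V, frames [E, U]
At position 11, page V is evicted.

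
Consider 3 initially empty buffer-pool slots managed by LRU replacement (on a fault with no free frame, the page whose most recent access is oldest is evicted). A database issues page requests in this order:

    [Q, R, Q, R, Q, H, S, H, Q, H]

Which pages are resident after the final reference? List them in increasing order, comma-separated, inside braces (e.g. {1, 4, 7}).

Q -> fault, frames (Q)
R -> fault, frames (Q R)
Q -> hit
R -> hit
Q -> hit
H -> fault, frames (R Q H)
S -> fault, evict R, frames (Q H S)
H -> hit
Q -> hit
H -> hit

{H, Q, S}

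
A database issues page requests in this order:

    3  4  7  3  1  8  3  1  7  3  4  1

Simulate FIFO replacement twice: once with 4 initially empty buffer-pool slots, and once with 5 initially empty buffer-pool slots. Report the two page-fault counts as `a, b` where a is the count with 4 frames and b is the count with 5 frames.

4 frames: F F F . F F F . . . F . → 7 faults.
5 frames: F F F . F F . . . . . . → 5 faults.
5 < 7: adding a frame reduced faults, as is typical.

7, 5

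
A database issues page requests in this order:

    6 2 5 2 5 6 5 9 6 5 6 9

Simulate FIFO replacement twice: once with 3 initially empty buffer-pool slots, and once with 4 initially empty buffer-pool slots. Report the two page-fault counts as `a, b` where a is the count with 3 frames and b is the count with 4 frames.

3 frames: F F F . . . . F F . . . → 5 faults.
4 frames: F F F . . . . F . . . . → 4 faults.
4 < 5: adding a frame reduced faults, as is typical.

5, 4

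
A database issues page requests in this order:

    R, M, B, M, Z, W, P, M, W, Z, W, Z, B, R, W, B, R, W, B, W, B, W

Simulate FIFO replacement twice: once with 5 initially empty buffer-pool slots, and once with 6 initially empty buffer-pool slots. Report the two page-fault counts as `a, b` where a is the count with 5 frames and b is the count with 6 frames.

5 frames: F F F . F F F . . . . . . F . . . . . . . . → 7 faults.
6 frames: F F F . F F F . . . . . . . . . . . . . . . → 6 faults.
6 < 7: adding a frame reduced faults, as is typical.

7, 6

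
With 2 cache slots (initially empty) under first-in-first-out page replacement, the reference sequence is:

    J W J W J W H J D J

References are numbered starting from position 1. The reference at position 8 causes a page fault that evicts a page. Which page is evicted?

pos 1: J -> fault, frames (J)
pos 2: W -> fault, frames (J W)
pos 3: J -> hit
pos 4: W -> hit
pos 5: J -> hit
pos 6: W -> hit
pos 7: H -> fault, evict J, frames (W H)
pos 8: J -> fault, evict W, frames (H J)
At position 8, page W is evicted.

W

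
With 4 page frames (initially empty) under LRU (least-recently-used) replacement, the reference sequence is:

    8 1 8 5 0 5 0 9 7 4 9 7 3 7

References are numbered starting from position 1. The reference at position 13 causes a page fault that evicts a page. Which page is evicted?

pos 1: 8: miss, frames {8}
pos 2: 1: miss, frames {8,1}
pos 3: 8: hit
pos 4: 5: miss, frames {1,8,5}
pos 5: 0: miss, frames {1,8,5,0}
pos 6: 5: hit
pos 7: 0: hit
pos 8: 9: miss, evict 1, frames {8,5,0,9}
pos 9: 7: miss, evict 8, frames {5,0,9,7}
pos 10: 4: miss, evict 5, frames {0,9,7,4}
pos 11: 9: hit
pos 12: 7: hit
pos 13: 3: miss, evict 0, frames {4,9,7,3}
At position 13, page 0 is evicted.

0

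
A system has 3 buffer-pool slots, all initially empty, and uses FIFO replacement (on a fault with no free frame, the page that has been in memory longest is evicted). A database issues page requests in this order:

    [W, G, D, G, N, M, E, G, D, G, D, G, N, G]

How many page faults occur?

W: fault, frames (W)
G: fault, frames (W G)
D: fault, frames (W G D)
G: hit
N: fault, evict W, frames (G D N)
M: fault, evict G, frames (D N M)
E: fault, evict D, frames (N M E)
G: fault, evict N, frames (M E G)
D: fault, evict M, frames (E G D)
G: hit
D: hit
G: hit
N: fault, evict E, frames (G D N)
G: hit
Page faults: 9.

9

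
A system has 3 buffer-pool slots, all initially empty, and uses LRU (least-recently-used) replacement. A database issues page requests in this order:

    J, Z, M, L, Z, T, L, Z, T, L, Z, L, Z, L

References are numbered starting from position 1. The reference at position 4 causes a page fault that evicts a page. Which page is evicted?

pos 1: J -> miss, frames {J}
pos 2: Z -> miss, frames {J,Z}
pos 3: M -> miss, frames {J,Z,M}
pos 4: L -> miss, evict J, frames {Z,M,L}
At position 4, page J is evicted.

J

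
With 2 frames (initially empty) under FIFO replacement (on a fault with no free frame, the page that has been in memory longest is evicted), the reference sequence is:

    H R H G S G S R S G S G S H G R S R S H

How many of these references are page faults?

12

H: fault, frames {H}
R: fault, frames {H,R}
H: hit
G: fault, evict H, frames {R,G}
S: fault, evict R, frames {G,S}
G: hit
S: hit
R: fault, evict G, frames {S,R}
S: hit
G: fault, evict S, frames {R,G}
S: fault, evict R, frames {G,S}
G: hit
S: hit
H: fault, evict G, frames {S,H}
G: fault, evict S, frames {H,G}
R: fault, evict H, frames {G,R}
S: fault, evict G, frames {R,S}
R: hit
S: hit
H: fault, evict R, frames {S,H}
Page faults: 12.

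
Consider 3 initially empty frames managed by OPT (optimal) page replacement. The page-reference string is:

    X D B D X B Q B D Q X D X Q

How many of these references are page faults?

5

X -> miss, frames (X)
D -> miss, frames (X D)
B -> miss, frames (X D B)
D -> hit
X -> hit
B -> hit
Q -> miss, evict X, frames (D B Q)
B -> hit
D -> hit
Q -> hit
X -> miss, evict B, frames (D Q X)
D -> hit
X -> hit
Q -> hit
Page faults: 5.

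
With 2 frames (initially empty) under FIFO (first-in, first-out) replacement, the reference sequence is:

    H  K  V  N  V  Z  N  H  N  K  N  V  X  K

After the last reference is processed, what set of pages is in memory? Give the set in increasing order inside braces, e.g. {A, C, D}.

{K, X}

H → miss, frames (H)
K → miss, frames (H K)
V → miss, evict H, frames (K V)
N → miss, evict K, frames (V N)
V → hit
Z → miss, evict V, frames (N Z)
N → hit
H → miss, evict N, frames (Z H)
N → miss, evict Z, frames (H N)
K → miss, evict H, frames (N K)
N → hit
V → miss, evict N, frames (K V)
X → miss, evict K, frames (V X)
K → miss, evict V, frames (X K)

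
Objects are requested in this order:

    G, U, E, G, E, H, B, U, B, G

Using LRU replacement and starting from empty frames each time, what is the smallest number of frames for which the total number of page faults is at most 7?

f=1: 10 faults
f=2: 8 faults
f=3: 7 faults
f=4: 7 faults
f=5: 5 faults
Smallest f with faults ≤ 7 is 3.

3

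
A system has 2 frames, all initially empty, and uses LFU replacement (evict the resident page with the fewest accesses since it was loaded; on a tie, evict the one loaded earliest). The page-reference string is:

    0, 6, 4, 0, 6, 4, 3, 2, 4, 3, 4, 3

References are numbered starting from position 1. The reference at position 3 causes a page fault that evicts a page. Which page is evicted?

pos 1: 0 -> fault, frames {0}
pos 2: 6 -> fault, frames {0,6}
pos 3: 4 -> fault, evict 0, frames {6,4}
At position 3, page 0 is evicted.

0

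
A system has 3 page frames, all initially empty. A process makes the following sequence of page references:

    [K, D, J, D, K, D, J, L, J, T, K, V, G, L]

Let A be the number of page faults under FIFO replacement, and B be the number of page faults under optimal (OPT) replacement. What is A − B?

Under FIFO: F F F . . . . F . F F F F F → 9 faults.
Under OPT: F F F . . . . F . F . F F . → 7 faults.
A − B = 9 − 7 = 2.

2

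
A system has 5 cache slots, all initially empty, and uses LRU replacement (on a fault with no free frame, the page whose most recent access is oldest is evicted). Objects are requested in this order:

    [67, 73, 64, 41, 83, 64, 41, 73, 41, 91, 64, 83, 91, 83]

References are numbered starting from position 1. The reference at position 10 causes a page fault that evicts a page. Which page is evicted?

pos 1: 67: miss, frames {67}
pos 2: 73: miss, frames {67,73}
pos 3: 64: miss, frames {67,73,64}
pos 4: 41: miss, frames {67,73,64,41}
pos 5: 83: miss, frames {67,73,64,41,83}
pos 6: 64: hit
pos 7: 41: hit
pos 8: 73: hit
pos 9: 41: hit
pos 10: 91: miss, evict 67, frames {83,64,73,41,91}
At position 10, page 67 is evicted.

67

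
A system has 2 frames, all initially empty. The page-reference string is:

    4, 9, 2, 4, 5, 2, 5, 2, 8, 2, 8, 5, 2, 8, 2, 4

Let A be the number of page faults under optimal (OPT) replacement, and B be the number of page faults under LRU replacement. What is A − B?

-3

Under OPT: F F F . F . . . F . . F . F . F → 8 faults.
Under LRU: F F F F F F . . F . . F F F . F → 11 faults.
A − B = 8 − 11 = -3.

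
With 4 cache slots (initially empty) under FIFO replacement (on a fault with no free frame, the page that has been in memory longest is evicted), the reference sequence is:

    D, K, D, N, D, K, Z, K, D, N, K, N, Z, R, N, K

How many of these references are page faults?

D: miss, frames [D]
K: miss, frames [D, K]
D: hit
N: miss, frames [D, K, N]
D: hit
K: hit
Z: miss, frames [D, K, N, Z]
K: hit
D: hit
N: hit
K: hit
N: hit
Z: hit
R: miss, evict D, frames [K, N, Z, R]
N: hit
K: hit
Page faults: 5.

5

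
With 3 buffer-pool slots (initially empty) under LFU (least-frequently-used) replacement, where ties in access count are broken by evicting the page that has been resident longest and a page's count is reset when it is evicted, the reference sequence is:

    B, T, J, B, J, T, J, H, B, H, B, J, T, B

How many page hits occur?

7

B → fault, frames (B)
T → fault, frames (B T)
J → fault, frames (B T J)
B → hit
J → hit
T → hit
J → hit
H → fault, evict B, frames (T J H)
B → fault, evict H, frames (T J B)
H → fault, evict B, frames (T J H)
B → fault, evict H, frames (T J B)
J → hit
T → hit
B → hit
Hits: 7.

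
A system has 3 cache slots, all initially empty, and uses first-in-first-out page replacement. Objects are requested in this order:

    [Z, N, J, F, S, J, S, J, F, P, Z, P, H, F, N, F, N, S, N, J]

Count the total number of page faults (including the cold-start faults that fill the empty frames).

Z -> fault, frames [Z]
N -> fault, frames [Z, N]
J -> fault, frames [Z, N, J]
F -> fault, evict Z, frames [N, J, F]
S -> fault, evict N, frames [J, F, S]
J -> hit
S -> hit
J -> hit
F -> hit
P -> fault, evict J, frames [F, S, P]
Z -> fault, evict F, frames [S, P, Z]
P -> hit
H -> fault, evict S, frames [P, Z, H]
F -> fault, evict P, frames [Z, H, F]
N -> fault, evict Z, frames [H, F, N]
F -> hit
N -> hit
S -> fault, evict H, frames [F, N, S]
N -> hit
J -> fault, evict F, frames [N, S, J]
Page faults: 12.

12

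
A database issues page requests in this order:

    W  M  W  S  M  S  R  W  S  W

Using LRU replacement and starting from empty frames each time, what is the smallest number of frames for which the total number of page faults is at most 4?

f=1: 10 faults
f=2: 7 faults
f=3: 5 faults
f=4: 4 faults
Smallest f with faults ≤ 4 is 4.

4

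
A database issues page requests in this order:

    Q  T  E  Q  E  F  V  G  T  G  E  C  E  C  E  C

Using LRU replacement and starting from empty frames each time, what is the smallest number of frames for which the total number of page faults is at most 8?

5

f=1: 16 faults
f=2: 10 faults
f=3: 9 faults
f=4: 9 faults
f=5: 8 faults
f=6: 7 faults
f=7: 7 faults
Smallest f with faults ≤ 8 is 5.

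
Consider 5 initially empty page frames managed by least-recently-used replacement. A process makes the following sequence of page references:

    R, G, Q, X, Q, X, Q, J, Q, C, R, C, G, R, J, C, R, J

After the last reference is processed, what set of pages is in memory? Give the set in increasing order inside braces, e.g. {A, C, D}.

{C, G, J, Q, R}

R -> miss, frames {R}
G -> miss, frames {R,G}
Q -> miss, frames {R,G,Q}
X -> miss, frames {R,G,Q,X}
Q -> hit
X -> hit
Q -> hit
J -> miss, frames {R,G,X,Q,J}
Q -> hit
C -> miss, evict R, frames {G,X,J,Q,C}
R -> miss, evict G, frames {X,J,Q,C,R}
C -> hit
G -> miss, evict X, frames {J,Q,R,C,G}
R -> hit
J -> hit
C -> hit
R -> hit
J -> hit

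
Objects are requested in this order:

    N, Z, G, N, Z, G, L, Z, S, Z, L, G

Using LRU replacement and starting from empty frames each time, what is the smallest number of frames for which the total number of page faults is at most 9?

3

f=1: 12 faults
f=2: 11 faults
f=3: 6 faults
f=4: 5 faults
f=5: 5 faults
Smallest f with faults ≤ 9 is 3.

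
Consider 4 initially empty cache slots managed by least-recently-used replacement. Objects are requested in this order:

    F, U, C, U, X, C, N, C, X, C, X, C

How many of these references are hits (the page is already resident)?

7

F → miss, frames [F]
U → miss, frames [F, U]
C → miss, frames [F, U, C]
U → hit
X → miss, frames [F, C, U, X]
C → hit
N → miss, evict F, frames [U, X, C, N]
C → hit
X → hit
C → hit
X → hit
C → hit
Hits: 7.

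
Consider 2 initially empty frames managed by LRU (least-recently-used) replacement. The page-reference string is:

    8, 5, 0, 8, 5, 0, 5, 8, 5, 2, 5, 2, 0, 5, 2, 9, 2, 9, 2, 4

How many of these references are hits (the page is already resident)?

7

8 → miss, frames {8}
5 → miss, frames {8,5}
0 → miss, evict 8, frames {5,0}
8 → miss, evict 5, frames {0,8}
5 → miss, evict 0, frames {8,5}
0 → miss, evict 8, frames {5,0}
5 → hit
8 → miss, evict 0, frames {5,8}
5 → hit
2 → miss, evict 8, frames {5,2}
5 → hit
2 → hit
0 → miss, evict 5, frames {2,0}
5 → miss, evict 2, frames {0,5}
2 → miss, evict 0, frames {5,2}
9 → miss, evict 5, frames {2,9}
2 → hit
9 → hit
2 → hit
4 → miss, evict 9, frames {2,4}
Hits: 7.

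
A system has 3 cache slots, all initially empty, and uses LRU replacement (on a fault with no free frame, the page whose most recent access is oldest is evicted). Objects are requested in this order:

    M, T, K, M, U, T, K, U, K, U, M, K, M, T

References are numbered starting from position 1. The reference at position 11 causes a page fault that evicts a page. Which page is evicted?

pos 1: M: fault, frames (M)
pos 2: T: fault, frames (M T)
pos 3: K: fault, frames (M T K)
pos 4: M: hit
pos 5: U: fault, evict T, frames (K M U)
pos 6: T: fault, evict K, frames (M U T)
pos 7: K: fault, evict M, frames (U T K)
pos 8: U: hit
pos 9: K: hit
pos 10: U: hit
pos 11: M: fault, evict T, frames (K U M)
At position 11, page T is evicted.

T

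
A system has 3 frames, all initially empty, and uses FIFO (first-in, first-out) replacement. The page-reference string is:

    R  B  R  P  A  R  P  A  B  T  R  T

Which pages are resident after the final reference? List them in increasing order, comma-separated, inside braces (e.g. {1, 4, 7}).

{B, R, T}

R: miss, frames (R)
B: miss, frames (R B)
R: hit
P: miss, frames (R B P)
A: miss, evict R, frames (B P A)
R: miss, evict B, frames (P A R)
P: hit
A: hit
B: miss, evict P, frames (A R B)
T: miss, evict A, frames (R B T)
R: hit
T: hit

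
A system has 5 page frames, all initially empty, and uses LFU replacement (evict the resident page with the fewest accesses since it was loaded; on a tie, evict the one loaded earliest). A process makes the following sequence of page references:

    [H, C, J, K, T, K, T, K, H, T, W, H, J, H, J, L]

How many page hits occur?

H → fault, frames {H}
C → fault, frames {H,C}
J → fault, frames {H,C,J}
K → fault, frames {H,C,J,K}
T → fault, frames {H,C,J,K,T}
K → hit
T → hit
K → hit
H → hit
T → hit
W → fault, evict C, frames {H,J,K,T,W}
H → hit
J → hit
H → hit
J → hit
L → fault, evict W, frames {H,J,K,T,L}
Hits: 9.

9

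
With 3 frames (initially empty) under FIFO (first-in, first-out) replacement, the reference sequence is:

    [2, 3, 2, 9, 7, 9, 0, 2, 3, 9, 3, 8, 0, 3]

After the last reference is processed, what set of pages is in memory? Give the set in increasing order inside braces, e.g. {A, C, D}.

{0, 3, 8}

2 -> fault, frames (2)
3 -> fault, frames (2 3)
2 -> hit
9 -> fault, frames (2 3 9)
7 -> fault, evict 2, frames (3 9 7)
9 -> hit
0 -> fault, evict 3, frames (9 7 0)
2 -> fault, evict 9, frames (7 0 2)
3 -> fault, evict 7, frames (0 2 3)
9 -> fault, evict 0, frames (2 3 9)
3 -> hit
8 -> fault, evict 2, frames (3 9 8)
0 -> fault, evict 3, frames (9 8 0)
3 -> fault, evict 9, frames (8 0 3)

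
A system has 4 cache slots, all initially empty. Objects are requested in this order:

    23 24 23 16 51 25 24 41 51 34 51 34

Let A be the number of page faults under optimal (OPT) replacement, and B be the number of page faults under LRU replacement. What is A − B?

-1

Under OPT: F F . F F F . F . F . . → 7 faults.
Under LRU: F F . F F F F F . F . . → 8 faults.
A − B = 7 − 8 = -1.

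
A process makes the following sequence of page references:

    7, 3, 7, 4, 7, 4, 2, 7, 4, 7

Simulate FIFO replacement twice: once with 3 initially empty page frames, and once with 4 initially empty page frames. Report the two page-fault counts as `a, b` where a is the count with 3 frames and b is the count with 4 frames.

3 frames: F F . F . . F F . . → 5 faults.
4 frames: F F . F . . F . . . → 4 faults.
4 < 5: adding a frame reduced faults, as is typical.

5, 4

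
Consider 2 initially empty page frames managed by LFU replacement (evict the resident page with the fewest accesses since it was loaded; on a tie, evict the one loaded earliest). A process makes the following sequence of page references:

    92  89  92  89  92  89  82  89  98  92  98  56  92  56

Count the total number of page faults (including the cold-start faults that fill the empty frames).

92 → miss, frames (92)
89 → miss, frames (92 89)
92 → hit
89 → hit
92 → hit
89 → hit
82 → miss, evict 92, frames (89 82)
89 → hit
98 → miss, evict 82, frames (89 98)
92 → miss, evict 98, frames (89 92)
98 → miss, evict 92, frames (89 98)
56 → miss, evict 98, frames (89 56)
92 → miss, evict 56, frames (89 92)
56 → miss, evict 92, frames (89 56)
Page faults: 9.

9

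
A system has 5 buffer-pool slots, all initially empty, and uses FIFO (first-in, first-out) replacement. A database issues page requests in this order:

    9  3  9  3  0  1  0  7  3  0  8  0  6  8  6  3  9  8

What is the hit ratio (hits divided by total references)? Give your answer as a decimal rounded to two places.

9 -> fault, frames {9}
3 -> fault, frames {9,3}
9 -> hit
3 -> hit
0 -> fault, frames {9,3,0}
1 -> fault, frames {9,3,0,1}
0 -> hit
7 -> fault, frames {9,3,0,1,7}
3 -> hit
0 -> hit
8 -> fault, evict 9, frames {3,0,1,7,8}
0 -> hit
6 -> fault, evict 3, frames {0,1,7,8,6}
8 -> hit
6 -> hit
3 -> fault, evict 0, frames {1,7,8,6,3}
9 -> fault, evict 1, frames {7,8,6,3,9}
8 -> hit
Hits: 9 of 18 references → 9/18 = 0.5000.

0.50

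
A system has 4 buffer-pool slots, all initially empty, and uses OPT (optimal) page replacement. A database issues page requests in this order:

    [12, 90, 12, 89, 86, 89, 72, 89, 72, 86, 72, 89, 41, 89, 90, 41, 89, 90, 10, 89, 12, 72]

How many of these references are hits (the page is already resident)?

12 -> fault, frames (12)
90 -> fault, frames (12 90)
12 -> hit
89 -> fault, frames (12 90 89)
86 -> fault, frames (12 90 89 86)
89 -> hit
72 -> fault, evict 12, frames (90 89 86 72)
89 -> hit
72 -> hit
86 -> hit
72 -> hit
89 -> hit
41 -> fault, evict 86, frames (90 89 72 41)
89 -> hit
90 -> hit
41 -> hit
89 -> hit
90 -> hit
10 -> fault, evict 41, frames (90 89 72 10)
89 -> hit
12 -> fault, evict 10, frames (90 89 72 12)
72 -> hit
Hits: 14.

14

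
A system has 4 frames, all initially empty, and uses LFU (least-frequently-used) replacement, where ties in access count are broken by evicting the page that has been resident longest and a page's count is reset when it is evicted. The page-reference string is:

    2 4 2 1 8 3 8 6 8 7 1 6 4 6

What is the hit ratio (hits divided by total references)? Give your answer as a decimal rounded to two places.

2 → fault, frames {2}
4 → fault, frames {2,4}
2 → hit
1 → fault, frames {2,4,1}
8 → fault, frames {2,4,1,8}
3 → fault, evict 4, frames {2,1,8,3}
8 → hit
6 → fault, evict 1, frames {2,8,3,6}
8 → hit
7 → fault, evict 3, frames {2,8,6,7}
1 → fault, evict 6, frames {2,8,7,1}
6 → fault, evict 7, frames {2,8,1,6}
4 → fault, evict 1, frames {2,8,6,4}
6 → hit
Hits: 4 of 14 references → 4/14 = 0.2857.

0.29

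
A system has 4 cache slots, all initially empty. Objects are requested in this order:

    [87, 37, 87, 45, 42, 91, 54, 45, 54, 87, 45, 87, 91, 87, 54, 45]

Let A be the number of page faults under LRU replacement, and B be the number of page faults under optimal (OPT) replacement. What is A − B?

Under LRU: F F . F F F F . . F . . . . . . → 7 faults.
Under OPT: F F . F F F F . . . . . . . . . → 6 faults.
A − B = 7 − 6 = 1.

1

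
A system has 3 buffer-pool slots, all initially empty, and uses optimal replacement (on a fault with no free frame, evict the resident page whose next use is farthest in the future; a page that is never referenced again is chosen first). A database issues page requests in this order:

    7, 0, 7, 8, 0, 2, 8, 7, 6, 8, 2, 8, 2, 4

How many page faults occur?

7: fault, frames [7]
0: fault, frames [7, 0]
7: hit
8: fault, frames [7, 0, 8]
0: hit
2: fault, evict 0, frames [7, 8, 2]
8: hit
7: hit
6: fault, evict 7, frames [8, 2, 6]
8: hit
2: hit
8: hit
2: hit
4: fault, evict 6, frames [8, 2, 4]
Page faults: 6.

6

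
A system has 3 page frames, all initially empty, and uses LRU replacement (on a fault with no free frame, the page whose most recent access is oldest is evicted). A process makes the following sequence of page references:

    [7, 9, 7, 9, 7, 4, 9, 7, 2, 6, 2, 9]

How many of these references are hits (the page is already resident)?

6

7 -> miss, frames (7)
9 -> miss, frames (7 9)
7 -> hit
9 -> hit
7 -> hit
4 -> miss, frames (9 7 4)
9 -> hit
7 -> hit
2 -> miss, evict 4, frames (9 7 2)
6 -> miss, evict 9, frames (7 2 6)
2 -> hit
9 -> miss, evict 7, frames (6 2 9)
Hits: 6.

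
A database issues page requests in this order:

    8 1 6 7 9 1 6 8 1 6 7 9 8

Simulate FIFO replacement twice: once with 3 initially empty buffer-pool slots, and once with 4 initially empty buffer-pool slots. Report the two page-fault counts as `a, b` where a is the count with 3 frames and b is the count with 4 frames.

10, 11

3 frames: F F F F F F F F . . F F . → 10 faults.
4 frames: F F F F F . . F F F F F F → 11 faults.
11 > 10: adding a frame increased faults — Belady's anomaly.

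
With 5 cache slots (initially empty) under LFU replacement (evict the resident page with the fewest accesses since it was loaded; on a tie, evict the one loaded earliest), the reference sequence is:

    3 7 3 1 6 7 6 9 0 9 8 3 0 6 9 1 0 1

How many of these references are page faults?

3 → miss, frames [3]
7 → miss, frames [3, 7]
3 → hit
1 → miss, frames [3, 7, 1]
6 → miss, frames [3, 7, 1, 6]
7 → hit
6 → hit
9 → miss, frames [3, 7, 1, 6, 9]
0 → miss, evict 1, frames [3, 7, 6, 9, 0]
9 → hit
8 → miss, evict 0, frames [3, 7, 6, 9, 8]
3 → hit
0 → miss, evict 8, frames [3, 7, 6, 9, 0]
6 → hit
9 → hit
1 → miss, evict 0, frames [3, 7, 6, 9, 1]
0 → miss, evict 1, frames [3, 7, 6, 9, 0]
1 → miss, evict 0, frames [3, 7, 6, 9, 1]
Page faults: 11.

11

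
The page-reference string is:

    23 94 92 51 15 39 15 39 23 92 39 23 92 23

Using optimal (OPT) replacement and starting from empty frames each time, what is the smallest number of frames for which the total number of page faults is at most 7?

f=1: 14 faults
f=2: 9 faults
f=3: 7 faults
f=4: 6 faults
f=5: 6 faults
f=6: 6 faults
Smallest f with faults ≤ 7 is 3.

3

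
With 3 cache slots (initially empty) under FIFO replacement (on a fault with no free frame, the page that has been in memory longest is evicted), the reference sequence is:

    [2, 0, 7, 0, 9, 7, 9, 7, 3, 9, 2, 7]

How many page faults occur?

2: miss, frames (2)
0: miss, frames (2 0)
7: miss, frames (2 0 7)
0: hit
9: miss, evict 2, frames (0 7 9)
7: hit
9: hit
7: hit
3: miss, evict 0, frames (7 9 3)
9: hit
2: miss, evict 7, frames (9 3 2)
7: miss, evict 9, frames (3 2 7)
Page faults: 7.

7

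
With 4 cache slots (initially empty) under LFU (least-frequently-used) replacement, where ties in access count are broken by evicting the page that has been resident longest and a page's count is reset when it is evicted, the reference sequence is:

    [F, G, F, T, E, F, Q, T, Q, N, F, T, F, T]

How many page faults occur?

6

F → fault, frames [F]
G → fault, frames [F, G]
F → hit
T → fault, frames [F, G, T]
E → fault, frames [F, G, T, E]
F → hit
Q → fault, evict G, frames [F, T, E, Q]
T → hit
Q → hit
N → fault, evict E, frames [F, T, Q, N]
F → hit
T → hit
F → hit
T → hit
Page faults: 6.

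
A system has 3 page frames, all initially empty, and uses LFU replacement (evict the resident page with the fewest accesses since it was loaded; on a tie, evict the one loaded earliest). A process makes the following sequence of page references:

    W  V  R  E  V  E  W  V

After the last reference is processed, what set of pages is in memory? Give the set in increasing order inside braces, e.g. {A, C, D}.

{E, V, W}

W: miss, frames (W)
V: miss, frames (W V)
R: miss, frames (W V R)
E: miss, evict W, frames (V R E)
V: hit
E: hit
W: miss, evict R, frames (V E W)
V: hit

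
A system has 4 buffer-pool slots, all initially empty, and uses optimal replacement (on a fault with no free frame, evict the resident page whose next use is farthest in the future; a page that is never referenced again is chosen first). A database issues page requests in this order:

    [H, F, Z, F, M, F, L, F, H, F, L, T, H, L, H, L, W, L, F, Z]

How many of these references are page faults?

H -> fault, frames {H}
F -> fault, frames {H,F}
Z -> fault, frames {H,F,Z}
F -> hit
M -> fault, frames {H,F,Z,M}
F -> hit
L -> fault, evict M, frames {H,F,Z,L}
F -> hit
H -> hit
F -> hit
L -> hit
T -> fault, evict Z, frames {H,F,L,T}
H -> hit
L -> hit
H -> hit
L -> hit
W -> fault, evict T, frames {H,F,L,W}
L -> hit
F -> hit
Z -> fault, evict W, frames {H,F,L,Z}
Page faults: 8.

8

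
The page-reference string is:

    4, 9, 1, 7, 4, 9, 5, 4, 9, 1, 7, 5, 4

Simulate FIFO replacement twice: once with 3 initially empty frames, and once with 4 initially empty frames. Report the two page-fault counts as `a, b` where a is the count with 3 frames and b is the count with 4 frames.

3 frames: F F F F F F F . . F F . F → 10 faults.
4 frames: F F F F . . F F F F F F F → 11 faults.
11 > 10: adding a frame increased faults — Belady's anomaly.

10, 11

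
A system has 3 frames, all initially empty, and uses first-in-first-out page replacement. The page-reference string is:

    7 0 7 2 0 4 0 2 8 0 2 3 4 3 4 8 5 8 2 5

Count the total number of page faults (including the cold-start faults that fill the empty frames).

12

7 -> fault, frames {7}
0 -> fault, frames {7,0}
7 -> hit
2 -> fault, frames {7,0,2}
0 -> hit
4 -> fault, evict 7, frames {0,2,4}
0 -> hit
2 -> hit
8 -> fault, evict 0, frames {2,4,8}
0 -> fault, evict 2, frames {4,8,0}
2 -> fault, evict 4, frames {8,0,2}
3 -> fault, evict 8, frames {0,2,3}
4 -> fault, evict 0, frames {2,3,4}
3 -> hit
4 -> hit
8 -> fault, evict 2, frames {3,4,8}
5 -> fault, evict 3, frames {4,8,5}
8 -> hit
2 -> fault, evict 4, frames {8,5,2}
5 -> hit
Page faults: 12.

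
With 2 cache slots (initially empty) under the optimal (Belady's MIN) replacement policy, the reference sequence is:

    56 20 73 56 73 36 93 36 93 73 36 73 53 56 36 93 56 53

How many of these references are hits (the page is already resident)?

56: fault, frames [56]
20: fault, frames [56, 20]
73: fault, evict 20, frames [56, 73]
56: hit
73: hit
36: fault, evict 56, frames [73, 36]
93: fault, evict 73, frames [36, 93]
36: hit
93: hit
73: fault, evict 93, frames [36, 73]
36: hit
73: hit
53: fault, evict 73, frames [36, 53]
56: fault, evict 53, frames [36, 56]
36: hit
93: fault, evict 36, frames [56, 93]
56: hit
53: fault, evict 93, frames [56, 53]
Hits: 8.

8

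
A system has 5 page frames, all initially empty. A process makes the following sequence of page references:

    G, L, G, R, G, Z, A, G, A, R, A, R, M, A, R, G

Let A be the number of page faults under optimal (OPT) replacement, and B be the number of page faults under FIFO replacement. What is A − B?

Under OPT: F F . F . F F . . . . . F . . . → 6 faults.
Under FIFO: F F . F . F F . . . . . F . . F → 7 faults.
A − B = 6 − 7 = -1.

-1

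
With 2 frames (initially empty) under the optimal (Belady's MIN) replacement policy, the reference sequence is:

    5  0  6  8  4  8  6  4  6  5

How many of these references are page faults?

5 → miss, frames (5)
0 → miss, frames (5 0)
6 → miss, evict 0, frames (5 6)
8 → miss, evict 5, frames (6 8)
4 → miss, evict 6, frames (8 4)
8 → hit
6 → miss, evict 8, frames (4 6)
4 → hit
6 → hit
5 → miss, evict 6, frames (4 5)
Page faults: 7.

7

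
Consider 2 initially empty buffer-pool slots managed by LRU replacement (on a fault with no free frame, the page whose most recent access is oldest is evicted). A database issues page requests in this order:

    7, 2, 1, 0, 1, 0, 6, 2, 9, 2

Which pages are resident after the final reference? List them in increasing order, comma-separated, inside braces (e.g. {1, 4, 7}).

7 → fault, frames (7)
2 → fault, frames (7 2)
1 → fault, evict 7, frames (2 1)
0 → fault, evict 2, frames (1 0)
1 → hit
0 → hit
6 → fault, evict 1, frames (0 6)
2 → fault, evict 0, frames (6 2)
9 → fault, evict 6, frames (2 9)
2 → hit

{2, 9}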